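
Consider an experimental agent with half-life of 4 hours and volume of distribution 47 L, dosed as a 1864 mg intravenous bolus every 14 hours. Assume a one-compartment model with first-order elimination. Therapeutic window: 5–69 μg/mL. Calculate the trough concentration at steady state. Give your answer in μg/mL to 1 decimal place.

τ/t½ = 14/4 ≈ 3.5, so fraction remaining f = (1/2)^(14/4) ≈ 0.0884.
At steady state, accumulation factor R = 1/(1 − e^(−kτ)) ≈ 1.0970.
Single-dose peak C₀ = D/Vd = 1864/47 ≈ 39.660 μg/mL.
Cmax,ss = C₀/(1 − f) ≈ 39.660/0.9116 ≈ 43.506 μg/mL.
One interval later, Cmin,ss = Cmax,ss·e^(−kτ) ≈ 43.506 × 0.0884 ≈ 3.846 μg/mL.
Trough 3.8 μg/mL vs MEC 5 μg/mL: subtherapeutic.

3.8 μg/mL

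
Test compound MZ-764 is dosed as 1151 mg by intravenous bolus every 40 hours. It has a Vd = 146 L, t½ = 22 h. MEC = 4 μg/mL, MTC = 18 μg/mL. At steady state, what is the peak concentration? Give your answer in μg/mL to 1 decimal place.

τ/t½ = 40/22 ≈ 1.8182, so fraction remaining f = (1/2)^(40/22) ≈ 0.2836.
At steady state, accumulation factor R = 1/(1 − e^(−kτ)) ≈ 1.3959.
Single-dose peak C₀ = D/Vd = 1151/146 ≈ 7.884 μg/mL.
Cmax,ss = C₀/(1 − f) ≈ 7.884/0.7164 ≈ 11.005 μg/mL.
Peak 11.0 μg/mL vs MTC 18 μg/mL: below toxic threshold.

11.0 μg/mL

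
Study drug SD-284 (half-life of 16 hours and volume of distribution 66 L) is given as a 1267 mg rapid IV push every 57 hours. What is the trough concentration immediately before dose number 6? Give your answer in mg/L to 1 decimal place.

f = (1/2)^(τ/t½) = (1/2)^(57/16) ≈ 0.0846.
C₀ = D/Vd = 1267/66 ≈ 19.197 mg/L.
Before the 6th dose, 5 doses have been given. Superposition: Cmin = C₀·(f + f² + … + f^5).
≈ 19.197 × (0.0846 + 0.0072 + 0.0006 + 0.0001 + 0.0000) ≈ 19.197 × 0.0925 ≈ 1.776 mg/L.

1.8 mg/L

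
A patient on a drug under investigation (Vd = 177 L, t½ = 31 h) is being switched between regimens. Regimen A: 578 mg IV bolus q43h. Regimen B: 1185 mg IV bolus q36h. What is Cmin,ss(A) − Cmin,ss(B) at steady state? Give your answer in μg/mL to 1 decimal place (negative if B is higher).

Regimen A: f = (1/2)^(43/31) ≈ 0.3823; Cmin,ss = (578/177)·f/(1−f) ≈ 2.021 μg/mL.
Regimen B: f = (1/2)^(36/31) ≈ 0.4471; Cmin,ss = (1185/177)·f/(1−f) ≈ 5.414 μg/mL.
Difference ≈ 2.021 − 5.414 ≈ -3.393 μg/mL.

-3.4 μg/mL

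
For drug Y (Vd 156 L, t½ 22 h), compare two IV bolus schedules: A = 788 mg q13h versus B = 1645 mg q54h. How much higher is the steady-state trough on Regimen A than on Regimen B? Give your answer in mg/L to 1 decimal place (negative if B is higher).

Regimen A: f = (1/2)^(13/22) ≈ 0.6639; Cmin,ss = (788/156)·f/(1−f) ≈ 9.978 mg/L.
Regimen B: f = (1/2)^(54/22) ≈ 0.1824; Cmin,ss = (1645/156)·f/(1−f) ≈ 2.352 mg/L.
Difference ≈ 9.978 − 2.352 ≈ 7.626 mg/L.

7.6 mg/L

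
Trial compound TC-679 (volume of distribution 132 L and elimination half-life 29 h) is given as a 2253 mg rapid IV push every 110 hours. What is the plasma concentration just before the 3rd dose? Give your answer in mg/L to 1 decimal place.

f = (1/2)^(τ/t½) = (1/2)^(110/29) ≈ 0.0721.
C₀ = D/Vd = 2253/132 ≈ 17.068 mg/L.
Before the 3rd dose, 2 doses have been given. Superposition: Cmin = C₀·(f + f²).
≈ 17.068 × (0.0721 + 0.0052) ≈ 17.068 × 0.0773 ≈ 1.319 mg/L.

1.3 mg/L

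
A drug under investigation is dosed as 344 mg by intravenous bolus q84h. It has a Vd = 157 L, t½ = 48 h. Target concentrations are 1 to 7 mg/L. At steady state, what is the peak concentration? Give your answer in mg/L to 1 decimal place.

3.1 mg/L

τ/t½ = 84/48 ≈ 1.75, so fraction remaining f = (1/2)^(84/48) ≈ 0.2973.
At steady state, accumulation factor R = 1/(1 − e^(−kτ)) ≈ 1.4231.
Each bolus raises the concentration by D/Vd = 344/157 ≈ 2.191 mg/L.
Steady-state peak Cmax,ss = C₀·R ≈ 2.191 × 1.4231 ≈ 3.118 mg/L.
Peak 3.1 mg/L vs MTC 7 mg/L: below toxic threshold.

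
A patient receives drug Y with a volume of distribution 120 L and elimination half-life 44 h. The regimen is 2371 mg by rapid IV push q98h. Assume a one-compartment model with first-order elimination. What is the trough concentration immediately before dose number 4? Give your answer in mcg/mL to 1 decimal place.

f = (1/2)^(τ/t½) = (1/2)^(98/44) ≈ 0.2136.
C₀ = D/Vd = 2371/120 ≈ 19.758 mcg/mL.
Before the 4th dose, 3 doses have been given. Superposition: Cmin = C₀·(f + f² + … + f^3).
≈ 19.758 × (0.2136 + 0.0456 + 0.0097) ≈ 19.758 × 0.2689 ≈ 5.313 mcg/mL.

5.3 mcg/mL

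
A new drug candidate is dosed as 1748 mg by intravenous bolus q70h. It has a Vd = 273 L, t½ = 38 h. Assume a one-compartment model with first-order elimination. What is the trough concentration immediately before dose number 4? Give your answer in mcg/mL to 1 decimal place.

f = (1/2)^(τ/t½) = (1/2)^(70/38) ≈ 0.2789.
C₀ = D/Vd = 1748/273 ≈ 6.403 mcg/mL.
Before the 4th dose, 3 doses have been given. Superposition: Cmin = C₀·(f + f² + … + f^3).
≈ 6.403 × (0.2789 + 0.0778 + 0.0217) ≈ 6.403 × 0.3784 ≈ 2.423 mcg/mL.

2.4 mcg/mL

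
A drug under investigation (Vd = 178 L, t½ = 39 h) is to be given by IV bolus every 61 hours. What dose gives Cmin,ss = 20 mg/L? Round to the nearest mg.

τ/t½ = 61/39 ≈ 1.5641, so f = (1/2)^(61/39) ≈ 0.338188.
Cmin,ss = (D/Vd)·f/(1−f), so D = Cmin,ss·Vd·(1−f)/f.
D = 20 × 178 × (1−f)/f ≈ 20 × 178 × 1.95694 ≈ 6966.71 mg.

6967 mg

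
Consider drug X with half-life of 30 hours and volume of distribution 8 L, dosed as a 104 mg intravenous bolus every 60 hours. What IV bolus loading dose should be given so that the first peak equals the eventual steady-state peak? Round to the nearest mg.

139 mg

f = (1/2)^(60/30) ≈ 0.250000; accumulation ratio R = 1/(1−f) ≈ 1.33333.
Loading dose to hit Cmax,ss on first dose: D_load = D_maint·R ≈ 104 × 1.33333 ≈ 138.67 mg.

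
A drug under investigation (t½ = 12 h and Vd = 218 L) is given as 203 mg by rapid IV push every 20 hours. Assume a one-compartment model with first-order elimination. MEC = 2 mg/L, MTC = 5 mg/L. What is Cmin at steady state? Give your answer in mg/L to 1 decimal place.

0.4 mg/L

k = ln2/t½ = ln2/12 ≈ 0.057762 h⁻¹; fraction remaining f = e^(−kτ) = e^(−0.057762×20) ≈ 0.3150.
Single-dose peak C₀ = D/Vd = 203/218 ≈ 0.931 mg/L.
Steady-state trough Cmin,ss = C₀·f/(1−f) ≈ 0.931 × 0.3150/0.6850 ≈ 0.428 mg/L.
Trough 0.4 mg/L vs MEC 2 mg/L: subtherapeutic.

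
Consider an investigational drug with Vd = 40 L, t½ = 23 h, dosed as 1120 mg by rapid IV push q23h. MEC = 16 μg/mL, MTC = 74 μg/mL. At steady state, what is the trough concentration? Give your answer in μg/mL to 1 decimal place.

The dosing interval is 1 half-life, so f = 2^(−1) = 0.5.
Accumulation ratio R = 1/(1 − f) = 1/0.5 = 2/1.
Single-dose peak C₀ = D/Vd = 1120/40 = 28 μg/mL.
Steady-state peak Cmax,ss = C₀·R = 28 × 2/1 ≈ 56.000 μg/mL.
Steady-state trough Cmin,ss = Cmax,ss·f ≈ 56.000 × 0.5 ≈ 28.000 μg/mL.
Trough 28.0 μg/mL vs MEC 16 μg/mL: adequate.

28.0 μg/mL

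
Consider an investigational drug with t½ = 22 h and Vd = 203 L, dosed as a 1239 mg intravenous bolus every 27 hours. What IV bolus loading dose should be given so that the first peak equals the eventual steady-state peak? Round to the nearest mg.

2163 mg

f = (1/2)^(27/22) ≈ 0.427124; accumulation ratio R = 1/(1−f) ≈ 1.74558.
Loading dose to hit Cmax,ss on first dose: D_load = D_maint·R ≈ 1239 × 1.74558 ≈ 2162.77 mg.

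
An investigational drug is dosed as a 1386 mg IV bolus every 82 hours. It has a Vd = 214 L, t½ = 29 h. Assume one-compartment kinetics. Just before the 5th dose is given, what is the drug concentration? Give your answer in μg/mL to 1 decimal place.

f = (1/2)^(τ/t½) = (1/2)^(82/29) ≈ 0.1409.
C₀ = D/Vd = 1386/214 ≈ 6.477 μg/mL.
Before the 5th dose, 4 doses have been given. Superposition: Cmin = C₀·(f + f² + … + f^4).
≈ 6.477 × (0.1409 + 0.0199 + 0.0028 + 0.0004) ≈ 6.477 × 0.1640 ≈ 1.062 μg/mL.

1.1 μg/mL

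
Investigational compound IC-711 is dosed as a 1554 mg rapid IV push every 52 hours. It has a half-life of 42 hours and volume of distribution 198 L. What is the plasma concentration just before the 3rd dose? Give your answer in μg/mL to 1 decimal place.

4.7 μg/mL

f = (1/2)^(τ/t½) = (1/2)^(52/42) ≈ 0.4239.
C₀ = D/Vd = 1554/198 ≈ 7.848 μg/mL.
Before the 3rd dose, 2 doses have been given. Superposition: Cmin = C₀·(f + f²).
≈ 7.848 × (0.4239 + 0.1797) ≈ 7.848 × 0.6036 ≈ 4.737 μg/mL.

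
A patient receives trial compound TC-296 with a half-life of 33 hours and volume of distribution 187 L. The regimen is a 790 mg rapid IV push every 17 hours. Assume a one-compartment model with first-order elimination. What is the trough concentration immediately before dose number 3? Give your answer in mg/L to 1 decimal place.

f = (1/2)^(τ/t½) = (1/2)^(17/33) ≈ 0.6997.
C₀ = D/Vd = 790/187 ≈ 4.225 mg/L.
Before the 3rd dose, 2 doses have been given. Superposition: Cmin = C₀·(f + f²).
≈ 4.225 × (0.6997 + 0.4896) ≈ 4.225 × 1.1893 ≈ 5.025 mg/L.

5.0 mg/L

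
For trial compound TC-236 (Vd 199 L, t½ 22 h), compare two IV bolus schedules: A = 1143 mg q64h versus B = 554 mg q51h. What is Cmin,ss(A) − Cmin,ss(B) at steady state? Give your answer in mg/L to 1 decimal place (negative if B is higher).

0.2 mg/L

Regimen A: f = (1/2)^(64/22) ≈ 0.1331; Cmin,ss = (1143/199)·f/(1−f) ≈ 0.882 mg/L.
Regimen B: f = (1/2)^(51/22) ≈ 0.2005; Cmin,ss = (554/199)·f/(1−f) ≈ 0.698 mg/L.
Difference ≈ 0.882 − 0.698 ≈ 0.184 mg/L.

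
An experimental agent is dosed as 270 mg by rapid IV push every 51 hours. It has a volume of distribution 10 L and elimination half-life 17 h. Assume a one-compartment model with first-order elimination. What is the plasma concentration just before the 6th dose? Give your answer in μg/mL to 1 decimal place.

f = (1/2)^(τ/t½) = (1/2)^(51/17) ≈ 0.1250.
C₀ = D/Vd = 270/10 ≈ 27.000 μg/mL.
Before the 6th dose, 5 doses have been given. Superposition: Cmin = C₀·(f + f² + … + f^5).
≈ 27.000 × (0.1250 + 0.0156 + 0.0020 + 0.0002 + 0.0000) ≈ 27.000 × 0.1428 ≈ 3.856 μg/mL.

3.9 μg/mL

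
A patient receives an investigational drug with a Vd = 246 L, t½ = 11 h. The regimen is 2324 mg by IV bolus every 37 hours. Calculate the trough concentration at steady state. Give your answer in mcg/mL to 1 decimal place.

1.0 mcg/mL

k = ln2/t½ = ln2/11 ≈ 0.063013 h⁻¹; fraction remaining f = e^(−kτ) = e^(−0.063013×37) ≈ 0.0972.
Accumulation ratio R = 1/(1 − f) ≈ 1/0.9028 ≈ 1.1077.
Single-dose peak C₀ = D/Vd = 2324/246 ≈ 9.447 mcg/mL.
Cmax,ss = C₀/(1 − f) ≈ 9.447/0.9028 ≈ 10.464 mcg/mL.
Steady-state trough Cmin,ss = Cmax,ss·f ≈ 10.464 × 0.0972 ≈ 1.017 mcg/mL.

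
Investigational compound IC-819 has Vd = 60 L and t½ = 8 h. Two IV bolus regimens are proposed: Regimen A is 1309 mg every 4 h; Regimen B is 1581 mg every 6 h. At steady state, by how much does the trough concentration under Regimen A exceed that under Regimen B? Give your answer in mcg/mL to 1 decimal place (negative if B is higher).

14.0 mcg/mL

Regimen A: f = (1/2)^(4/8) ≈ 0.7071; Cmin,ss = (1309/60)·f/(1−f) ≈ 52.668 mcg/mL.
Regimen B: f = (1/2)^(6/8) ≈ 0.5946; Cmin,ss = (1581/60)·f/(1−f) ≈ 38.648 mcg/mL.
Difference ≈ 52.668 − 38.648 ≈ 14.020 mcg/mL.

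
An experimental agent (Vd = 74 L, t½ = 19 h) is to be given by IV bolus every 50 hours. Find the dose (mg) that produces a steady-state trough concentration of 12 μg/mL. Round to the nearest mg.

τ/t½ = 50/19 ≈ 2.6316, so f = (1/2)^(50/19) ≈ 0.161367.
Cmin,ss = (D/Vd)·f/(1−f), so D = Cmin,ss·Vd·(1−f)/f.
D = 12 × 74 × (1−f)/f ≈ 12 × 74 × 5.19705 ≈ 4614.98 mg.

4615 mg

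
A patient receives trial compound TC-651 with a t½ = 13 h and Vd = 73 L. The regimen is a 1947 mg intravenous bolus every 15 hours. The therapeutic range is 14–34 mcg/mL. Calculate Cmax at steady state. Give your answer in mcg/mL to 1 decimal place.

τ/t½ = 15/13 ≈ 1.1538, so fraction remaining f = (1/2)^(15/13) ≈ 0.4494.
At steady state, accumulation factor R = 1/(1 − e^(−kτ)) ≈ 1.8162.
Each bolus raises the concentration by D/Vd = 1947/73 ≈ 26.671 mcg/mL.
Steady-state peak Cmax,ss = C₀·R ≈ 26.671 × 1.8162 ≈ 48.440 mcg/mL.
Peak 48.4 mcg/mL vs MTC 34 mcg/mL: exceeds toxic threshold.

48.4 mcg/mL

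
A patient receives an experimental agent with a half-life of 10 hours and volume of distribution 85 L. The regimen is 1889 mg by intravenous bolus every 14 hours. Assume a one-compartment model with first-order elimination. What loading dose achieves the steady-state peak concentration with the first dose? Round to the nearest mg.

f = (1/2)^(14/10) ≈ 0.378929; accumulation ratio R = 1/(1−f) ≈ 1.61012.
Loading dose to hit Cmax,ss on first dose: D_load = D_maint·R ≈ 1889 × 1.61012 ≈ 3041.52 mg.

3042 mg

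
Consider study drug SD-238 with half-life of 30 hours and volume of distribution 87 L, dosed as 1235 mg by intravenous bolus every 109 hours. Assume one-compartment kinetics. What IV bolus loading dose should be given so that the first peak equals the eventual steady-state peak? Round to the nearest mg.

f = (1/2)^(109/30) ≈ 0.080586; accumulation ratio R = 1/(1−f) ≈ 1.08765.
Loading dose to hit Cmax,ss on first dose: D_load = D_maint·R ≈ 1235 × 1.08765 ≈ 1343.25 mg.

1343 mg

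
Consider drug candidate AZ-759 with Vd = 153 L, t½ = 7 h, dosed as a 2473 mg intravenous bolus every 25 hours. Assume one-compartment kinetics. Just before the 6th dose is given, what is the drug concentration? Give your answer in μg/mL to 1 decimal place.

f = (1/2)^(τ/t½) = (1/2)^(25/7) ≈ 0.0841.
C₀ = D/Vd = 2473/153 ≈ 16.163 μg/mL.
Before the 6th dose, 5 doses have been given. Superposition: Cmin = C₀·(f + f² + … + f^5).
≈ 16.163 × (0.0841 + 0.0071 + 0.0006 + 0.0001 + 0.0000) ≈ 16.163 × 0.0919 ≈ 1.485 μg/mL.

1.5 μg/mL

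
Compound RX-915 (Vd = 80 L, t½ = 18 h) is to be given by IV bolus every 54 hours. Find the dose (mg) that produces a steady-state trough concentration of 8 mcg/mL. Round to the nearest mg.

4480 mg

τ/t½ = 54/18 ≈ 3, so f = (1/2)^(54/18) ≈ 0.125000.
Cmin,ss = (D/Vd)·f/(1−f), so D = Cmin,ss·Vd·(1−f)/f.
D = 8 × 80 × (1−f)/f ≈ 8 × 80 × 7.00000 ≈ 4480.00 mg.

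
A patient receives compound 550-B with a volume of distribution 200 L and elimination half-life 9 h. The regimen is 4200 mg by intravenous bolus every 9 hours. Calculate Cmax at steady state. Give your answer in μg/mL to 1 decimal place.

42.0 μg/mL

τ = 9 h = 1 half-life, so f = (1/2)^1 = 0.5.
Accumulation ratio R = 1/(1 − f) = 1/0.5 = 2/1.
Single-dose peak C₀ = D/Vd = 4200/200 = 21 μg/mL.
Steady-state peak Cmax,ss = C₀·R = 21 × 2/1 ≈ 42.000 μg/mL.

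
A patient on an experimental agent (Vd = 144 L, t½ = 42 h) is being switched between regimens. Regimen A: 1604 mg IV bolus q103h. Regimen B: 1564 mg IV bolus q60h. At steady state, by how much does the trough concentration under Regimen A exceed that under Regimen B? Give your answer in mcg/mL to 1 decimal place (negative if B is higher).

-3.9 mcg/mL

Regimen A: f = (1/2)^(103/42) ≈ 0.1827; Cmin,ss = (1604/144)·f/(1−f) ≈ 2.490 mcg/mL.
Regimen B: f = (1/2)^(60/42) ≈ 0.3715; Cmin,ss = (1564/144)·f/(1−f) ≈ 6.420 mcg/mL.
Difference ≈ 2.490 − 6.420 ≈ -3.930 mcg/mL.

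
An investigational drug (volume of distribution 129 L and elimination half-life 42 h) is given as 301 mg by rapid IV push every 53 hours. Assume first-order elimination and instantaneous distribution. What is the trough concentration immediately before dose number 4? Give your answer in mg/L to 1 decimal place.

1.5 mg/L

f = (1/2)^(τ/t½) = (1/2)^(53/42) ≈ 0.4170.
C₀ = D/Vd = 301/129 ≈ 2.333 mg/L.
Before the 4th dose, 3 doses have been given. Superposition: Cmin = C₀·(f + f² + … + f^3).
≈ 2.333 × (0.4170 + 0.1739 + 0.0725) ≈ 2.333 × 0.6634 ≈ 1.548 mg/L.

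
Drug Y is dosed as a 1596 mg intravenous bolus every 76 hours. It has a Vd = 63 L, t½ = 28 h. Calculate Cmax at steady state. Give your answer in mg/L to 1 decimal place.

29.9 mg/L

Over one 76-h interval, 76/28 ≈ 2.7143 half-lives elapse, leaving f ≈ 0.1524 of each dose.
At steady state, accumulation factor R = 1/(1 − e^(−kτ)) ≈ 1.1798.
Each bolus raises the concentration by D/Vd = 1596/63 ≈ 25.333 mg/L.
Steady-state peak Cmax,ss = C₀·R ≈ 25.333 × 1.1798 ≈ 29.888 mg/L.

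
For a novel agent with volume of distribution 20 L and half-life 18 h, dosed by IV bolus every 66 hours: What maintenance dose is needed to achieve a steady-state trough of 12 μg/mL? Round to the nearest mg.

2808 mg

τ/t½ = 66/18 ≈ 3.6667, so f = (1/2)^(66/18) ≈ 0.078745.
Cmin,ss = (D/Vd)·f/(1−f), so D = Cmin,ss·Vd·(1−f)/f.
D = 12 × 20 × (1−f)/f ≈ 12 × 20 × 11.69922 ≈ 2807.81 mg.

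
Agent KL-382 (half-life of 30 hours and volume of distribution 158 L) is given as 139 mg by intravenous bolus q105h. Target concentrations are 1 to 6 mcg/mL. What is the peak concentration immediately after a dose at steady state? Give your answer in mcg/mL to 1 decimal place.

1.0 mcg/mL

τ/t½ = 105/30 ≈ 3.5, so fraction remaining f = (1/2)^(105/30) ≈ 0.0884.
At steady state, accumulation factor R = 1/(1 − e^(−kτ)) ≈ 1.0970.
Single-dose peak C₀ = D/Vd = 139/158 ≈ 0.880 mcg/mL.
Steady-state peak Cmax,ss = C₀·R ≈ 0.880 × 1.0970 ≈ 0.965 mcg/mL.
Peak 1.0 mcg/mL vs MTC 6 mcg/mL: below toxic threshold.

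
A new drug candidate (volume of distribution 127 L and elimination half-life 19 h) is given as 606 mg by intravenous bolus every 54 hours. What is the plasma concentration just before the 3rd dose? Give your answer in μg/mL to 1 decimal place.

f = (1/2)^(τ/t½) = (1/2)^(54/19) ≈ 0.1395.
C₀ = D/Vd = 606/127 ≈ 4.772 μg/mL.
Before the 3rd dose, 2 doses have been given. Superposition: Cmin = C₀·(f + f²).
≈ 4.772 × (0.1395 + 0.0195) ≈ 4.772 × 0.1590 ≈ 0.759 μg/mL.

0.8 μg/mL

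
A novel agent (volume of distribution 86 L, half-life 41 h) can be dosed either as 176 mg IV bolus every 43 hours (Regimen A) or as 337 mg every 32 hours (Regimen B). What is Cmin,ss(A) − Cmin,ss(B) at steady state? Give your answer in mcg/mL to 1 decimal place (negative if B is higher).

Regimen A: f = (1/2)^(43/41) ≈ 0.4834; Cmin,ss = (176/86)·f/(1−f) ≈ 1.915 mcg/mL.
Regimen B: f = (1/2)^(32/41) ≈ 0.5822; Cmin,ss = (337/86)·f/(1−f) ≈ 5.461 mcg/mL.
Difference ≈ 1.915 − 5.461 ≈ -3.546 mcg/mL.

-3.5 mcg/mL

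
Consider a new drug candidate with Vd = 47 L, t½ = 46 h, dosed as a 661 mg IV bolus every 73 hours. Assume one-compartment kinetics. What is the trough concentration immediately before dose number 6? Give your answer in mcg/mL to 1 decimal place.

f = (1/2)^(τ/t½) = (1/2)^(73/46) ≈ 0.3329.
C₀ = D/Vd = 661/47 ≈ 14.064 mcg/mL.
Before the 6th dose, 5 doses have been given. Superposition: Cmin = C₀·(f + f² + … + f^5).
≈ 14.064 × (0.3329 + 0.1108 + 0.0369 + 0.0123 + 0.0041) ≈ 14.064 × 0.4970 ≈ 6.990 mcg/mL.

7.0 mcg/mL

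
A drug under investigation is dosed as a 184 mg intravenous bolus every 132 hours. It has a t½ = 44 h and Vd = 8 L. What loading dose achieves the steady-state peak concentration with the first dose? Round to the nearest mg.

f = (1/2)^(132/44) ≈ 0.125000; accumulation ratio R = 1/(1−f) ≈ 1.14286.
Loading dose to hit Cmax,ss on first dose: D_load = D_maint·R ≈ 184 × 1.14286 ≈ 210.29 mg.

210 mg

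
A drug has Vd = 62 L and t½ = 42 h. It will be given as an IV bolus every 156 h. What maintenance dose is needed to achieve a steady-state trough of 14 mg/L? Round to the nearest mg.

τ/t½ = 156/42 ≈ 3.7143, so f = (1/2)^(156/42) ≈ 0.076188.
Cmin,ss = (D/Vd)·f/(1−f), so D = Cmin,ss·Vd·(1−f)/f.
D = 14 × 62 × (1−f)/f ≈ 14 × 62 × 12.12543 ≈ 10524.87 mg.

10525 mg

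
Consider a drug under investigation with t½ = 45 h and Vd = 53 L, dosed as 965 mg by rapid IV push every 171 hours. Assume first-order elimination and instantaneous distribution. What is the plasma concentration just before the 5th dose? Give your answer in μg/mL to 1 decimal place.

f = (1/2)^(τ/t½) = (1/2)^(171/45) ≈ 0.0718.
C₀ = D/Vd = 965/53 ≈ 18.208 μg/mL.
Before the 5th dose, 4 doses have been given. Superposition: Cmin = C₀·(f + f² + … + f^4).
≈ 18.208 × (0.0718 + 0.0052 + 0.0004 + 0.0000) ≈ 18.208 × 0.0774 ≈ 1.409 μg/mL.

1.4 μg/mL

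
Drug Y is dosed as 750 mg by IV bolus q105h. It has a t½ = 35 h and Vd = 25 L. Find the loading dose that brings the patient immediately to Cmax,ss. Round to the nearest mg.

857 mg

f = (1/2)^(105/35) ≈ 0.125000; accumulation ratio R = 1/(1−f) ≈ 1.14286.
Loading dose to hit Cmax,ss on first dose: D_load = D_maint·R ≈ 750 × 1.14286 ≈ 857.14 mg.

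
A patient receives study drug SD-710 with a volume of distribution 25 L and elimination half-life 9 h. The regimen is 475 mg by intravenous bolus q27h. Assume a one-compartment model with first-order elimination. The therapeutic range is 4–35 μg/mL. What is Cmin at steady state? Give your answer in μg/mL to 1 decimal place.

2.7 μg/mL

The dosing interval is 3 half-lives, so f = 2^(−3) = 0.125.
At steady state, R = 1/(1 − 0.125) = 8/7.
Single-dose peak C₀ = D/Vd = 475/25 = 19 μg/mL.
Steady-state peak Cmax,ss = C₀·R = 19 × 8/7 ≈ 21.714 μg/mL.
Steady-state trough Cmin,ss = Cmax,ss·f ≈ 21.714 × 0.125 ≈ 2.714 μg/mL.
Trough 2.7 μg/mL vs MEC 4 μg/mL: subtherapeutic.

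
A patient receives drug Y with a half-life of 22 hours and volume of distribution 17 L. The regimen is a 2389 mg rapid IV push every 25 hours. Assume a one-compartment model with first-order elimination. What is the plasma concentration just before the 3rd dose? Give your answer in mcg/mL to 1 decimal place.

f = (1/2)^(τ/t½) = (1/2)^(25/22) ≈ 0.4549.
C₀ = D/Vd = 2389/17 ≈ 140.529 mcg/mL.
Before the 3rd dose, 2 doses have been given. Superposition: Cmin = C₀·(f + f²).
≈ 140.529 × (0.4549 + 0.2069) ≈ 140.529 × 0.6618 ≈ 93.002 mcg/mL.

93.0 mcg/mL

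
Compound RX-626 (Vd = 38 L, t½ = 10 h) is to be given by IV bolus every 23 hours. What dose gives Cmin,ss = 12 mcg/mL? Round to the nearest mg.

τ/t½ = 23/10 ≈ 2.3, so f = (1/2)^(23/10) ≈ 0.203063.
Cmin,ss = (D/Vd)·f/(1−f), so D = Cmin,ss·Vd·(1−f)/f.
D = 12 × 38 × (1−f)/f ≈ 12 × 38 × 3.92458 ≈ 1789.61 mg.

1790 mg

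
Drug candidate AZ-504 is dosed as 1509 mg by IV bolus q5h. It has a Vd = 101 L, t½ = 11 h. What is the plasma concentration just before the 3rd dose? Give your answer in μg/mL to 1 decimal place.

f = (1/2)^(τ/t½) = (1/2)^(5/11) ≈ 0.7297.
C₀ = D/Vd = 1509/101 ≈ 14.941 μg/mL.
Before the 3rd dose, 2 doses have been given. Superposition: Cmin = C₀·(f + f²).
≈ 14.941 × (0.7297 + 0.5325) ≈ 14.941 × 1.2622 ≈ 18.859 μg/mL.

18.9 μg/mL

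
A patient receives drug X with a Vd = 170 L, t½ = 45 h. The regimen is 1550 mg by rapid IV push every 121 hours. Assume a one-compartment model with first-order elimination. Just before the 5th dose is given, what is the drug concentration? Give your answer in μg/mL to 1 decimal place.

1.7 μg/mL

f = (1/2)^(τ/t½) = (1/2)^(121/45) ≈ 0.1551.
C₀ = D/Vd = 1550/170 ≈ 9.118 μg/mL.
Before the 5th dose, 4 doses have been given. Superposition: Cmin = C₀·(f + f² + … + f^4).
≈ 9.118 × (0.1551 + 0.0241 + 0.0037 + 0.0006) ≈ 9.118 × 0.1835 ≈ 1.673 μg/mL.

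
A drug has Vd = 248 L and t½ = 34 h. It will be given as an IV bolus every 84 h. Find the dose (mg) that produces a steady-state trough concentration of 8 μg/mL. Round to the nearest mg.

τ/t½ = 84/34 ≈ 2.4706, so f = (1/2)^(84/34) ≈ 0.180418.
Cmin,ss = (D/Vd)·f/(1−f), so D = Cmin,ss·Vd·(1−f)/f.
D = 8 × 248 × (1−f)/f ≈ 8 × 248 × 4.54268 ≈ 9012.68 mg.

9013 mg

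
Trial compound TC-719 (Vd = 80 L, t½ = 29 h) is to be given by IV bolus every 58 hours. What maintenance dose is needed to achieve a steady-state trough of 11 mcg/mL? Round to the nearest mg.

2640 mg

τ/t½ = 58/29 ≈ 2, so f = (1/2)^(58/29) ≈ 0.250000.
Cmin,ss = (D/Vd)·f/(1−f), so D = Cmin,ss·Vd·(1−f)/f.
D = 11 × 80 × (1−f)/f ≈ 11 × 80 × 3.00000 ≈ 2640.00 mg.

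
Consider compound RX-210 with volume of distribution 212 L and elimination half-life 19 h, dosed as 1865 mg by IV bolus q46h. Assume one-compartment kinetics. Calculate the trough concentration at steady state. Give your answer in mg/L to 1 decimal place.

Over one 46-h interval, 46/19 ≈ 2.4211 half-lives elapse, leaving f ≈ 0.1867 of each dose.
Single-dose peak C₀ = D/Vd = 1865/212 ≈ 8.797 mg/L.
Steady-state trough Cmin,ss = C₀·f/(1−f) ≈ 8.797 × 0.1867/0.8133 ≈ 2.019 mg/L.

2.0 mg/L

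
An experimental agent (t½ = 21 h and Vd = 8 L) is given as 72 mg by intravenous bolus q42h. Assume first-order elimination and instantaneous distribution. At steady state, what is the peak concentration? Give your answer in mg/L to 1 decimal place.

12.0 mg/L

τ = 42 h = 2 half-lives, so f = (1/2)^2 = 0.25.
Accumulation ratio R = 1/(1 − f) = 1/0.75 = 4/3.
Single-dose peak C₀ = D/Vd = 72/8 = 9 mg/L.
Steady-state peak Cmax,ss = C₀·R = 9 × 4/3 ≈ 12.000 mg/L.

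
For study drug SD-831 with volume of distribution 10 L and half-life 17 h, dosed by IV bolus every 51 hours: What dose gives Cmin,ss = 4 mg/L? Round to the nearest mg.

τ/t½ = 51/17 ≈ 3, so f = (1/2)^(51/17) ≈ 0.125000.
Cmin,ss = (D/Vd)·f/(1−f), so D = Cmin,ss·Vd·(1−f)/f.
D = 4 × 10 × (1−f)/f ≈ 4 × 10 × 7.00000 ≈ 280.00 mg.

280 mg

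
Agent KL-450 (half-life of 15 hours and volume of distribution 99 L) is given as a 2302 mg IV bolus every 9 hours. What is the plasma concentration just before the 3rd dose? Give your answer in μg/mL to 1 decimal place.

25.5 μg/mL

f = (1/2)^(τ/t½) = (1/2)^(9/15) ≈ 0.6598.
C₀ = D/Vd = 2302/99 ≈ 23.253 μg/mL.
Before the 3rd dose, 2 doses have been given. Superposition: Cmin = C₀·(f + f²).
≈ 23.253 × (0.6598 + 0.4353) ≈ 23.253 × 1.0951 ≈ 25.464 μg/mL.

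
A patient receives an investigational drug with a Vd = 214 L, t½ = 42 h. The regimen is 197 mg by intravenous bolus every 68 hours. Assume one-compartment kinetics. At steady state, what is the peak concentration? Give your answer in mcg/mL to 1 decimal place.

τ/t½ = 68/42 ≈ 1.619, so fraction remaining f = (1/2)^(68/42) ≈ 0.3256.
Accumulation ratio R = 1/(1 − f) ≈ 1/0.6744 ≈ 1.4828.
Each bolus raises the concentration by D/Vd = 197/214 ≈ 0.921 mcg/mL.
Cmax,ss = C₀/(1 − f) ≈ 0.921/0.6744 ≈ 1.366 mcg/mL.

1.4 mcg/mL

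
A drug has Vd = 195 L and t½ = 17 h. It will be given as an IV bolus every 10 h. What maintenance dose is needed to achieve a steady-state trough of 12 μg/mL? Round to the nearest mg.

1178 mg

τ/t½ = 10/17 ≈ 0.58824, so f = (1/2)^(10/17) ≈ 0.665156.
Cmin,ss = (D/Vd)·f/(1−f), so D = Cmin,ss·Vd·(1−f)/f.
D = 12 × 195 × (1−f)/f ≈ 12 × 195 × 0.50341 ≈ 1177.98 mg.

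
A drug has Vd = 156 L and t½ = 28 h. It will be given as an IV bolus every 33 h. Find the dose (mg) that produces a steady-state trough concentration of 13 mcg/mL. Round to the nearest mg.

τ/t½ = 33/28 ≈ 1.1786, so f = (1/2)^(33/28) ≈ 0.441789.
Cmin,ss = (D/Vd)·f/(1−f), so D = Cmin,ss·Vd·(1−f)/f.
D = 13 × 156 × (1−f)/f ≈ 13 × 156 × 1.26352 ≈ 2562.42 mg.

2562 mg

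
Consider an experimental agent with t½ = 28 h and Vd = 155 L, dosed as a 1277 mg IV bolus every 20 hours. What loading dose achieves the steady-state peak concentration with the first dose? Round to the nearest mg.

f = (1/2)^(20/28) ≈ 0.609507; accumulation ratio R = 1/(1−f) ≈ 2.56087.
Loading dose to hit Cmax,ss on first dose: D_load = D_maint·R ≈ 1277 × 2.56087 ≈ 3270.23 mg.

3270 mg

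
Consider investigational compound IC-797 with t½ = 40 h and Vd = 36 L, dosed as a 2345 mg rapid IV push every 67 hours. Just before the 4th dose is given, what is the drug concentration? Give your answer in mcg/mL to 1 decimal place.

f = (1/2)^(τ/t½) = (1/2)^(67/40) ≈ 0.3132.
C₀ = D/Vd = 2345/36 ≈ 65.139 mcg/mL.
Before the 4th dose, 3 doses have been given. Superposition: Cmin = C₀·(f + f² + … + f^3).
≈ 65.139 × (0.3132 + 0.0981 + 0.0307) ≈ 65.139 × 0.4420 ≈ 28.791 mcg/mL.

28.8 mcg/mL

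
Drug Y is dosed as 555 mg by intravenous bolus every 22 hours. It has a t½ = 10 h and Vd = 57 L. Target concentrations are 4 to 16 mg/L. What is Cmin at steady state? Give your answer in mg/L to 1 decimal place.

2.7 mg/L

τ/t½ = 22/10 ≈ 2.2, so fraction remaining f = (1/2)^(22/10) ≈ 0.2176.
At steady state, accumulation factor R = 1/(1 − e^(−kτ)) ≈ 1.2781.
Single-dose peak C₀ = D/Vd = 555/57 ≈ 9.737 mg/L.
Steady-state peak Cmax,ss = C₀·R ≈ 9.737 × 1.2781 ≈ 12.445 mg/L.
Steady-state trough Cmin,ss = Cmax,ss·f ≈ 12.445 × 0.2176 ≈ 2.708 mg/L.
Trough 2.7 mg/L vs MEC 4 mg/L: subtherapeutic.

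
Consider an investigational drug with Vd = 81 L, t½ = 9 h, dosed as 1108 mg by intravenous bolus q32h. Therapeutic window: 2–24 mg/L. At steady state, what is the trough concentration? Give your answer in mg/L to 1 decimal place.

1.3 mg/L

τ/t½ = 32/9 ≈ 3.5556, so fraction remaining f = (1/2)^(32/9) ≈ 0.0850.
Each bolus raises the concentration by D/Vd = 1108/81 ≈ 13.679 mg/L.
Steady-state trough Cmin,ss = C₀·f/(1−f) ≈ 13.679 × 0.0850/0.9150 ≈ 1.271 mg/L.
Trough 1.3 mg/L vs MEC 2 mg/L: subtherapeutic.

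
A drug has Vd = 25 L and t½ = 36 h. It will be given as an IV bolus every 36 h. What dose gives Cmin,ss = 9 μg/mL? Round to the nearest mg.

τ/t½ = 36/36 ≈ 1, so f = (1/2)^(36/36) ≈ 0.500000.
Cmin,ss = (D/Vd)·f/(1−f), so D = Cmin,ss·Vd·(1−f)/f.
D = 9 × 25 × (1−f)/f ≈ 9 × 25 × 1.00000 ≈ 225.00 mg.

225 mg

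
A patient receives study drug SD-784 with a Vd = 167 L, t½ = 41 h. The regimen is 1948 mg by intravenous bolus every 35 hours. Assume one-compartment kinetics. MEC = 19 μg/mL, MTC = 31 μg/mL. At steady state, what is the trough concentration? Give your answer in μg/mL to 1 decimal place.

14.5 μg/mL

k = ln2/t½ = ln2/41 ≈ 0.016906 h⁻¹; fraction remaining f = e^(−kτ) = e^(−0.016906×35) ≈ 0.5534.
Each bolus raises the concentration by D/Vd = 1948/167 ≈ 11.665 μg/mL.
Steady-state trough Cmin,ss = C₀·f/(1−f) ≈ 11.665 × 0.5534/0.4466 ≈ 14.455 μg/mL.
Trough 14.5 μg/mL vs MEC 19 μg/mL: subtherapeutic.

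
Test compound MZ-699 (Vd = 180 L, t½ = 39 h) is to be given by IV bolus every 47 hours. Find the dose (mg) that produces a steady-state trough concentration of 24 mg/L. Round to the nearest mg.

τ/t½ = 47/39 ≈ 1.2051, so f = (1/2)^(47/39) ≈ 0.433731.
Cmin,ss = (D/Vd)·f/(1−f), so D = Cmin,ss·Vd·(1−f)/f.
D = 24 × 180 × (1−f)/f ≈ 24 × 180 × 1.30558 ≈ 5640.11 mg.

5640 mg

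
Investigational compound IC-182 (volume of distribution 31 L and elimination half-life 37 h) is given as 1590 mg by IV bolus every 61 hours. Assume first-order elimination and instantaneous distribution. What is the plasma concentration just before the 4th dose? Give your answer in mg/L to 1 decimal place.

23.2 mg/L

f = (1/2)^(τ/t½) = (1/2)^(61/37) ≈ 0.3189.
C₀ = D/Vd = 1590/31 ≈ 51.290 mg/L.
Before the 4th dose, 3 doses have been given. Superposition: Cmin = C₀·(f + f² + … + f^3).
≈ 51.290 × (0.3189 + 0.1017 + 0.0324) ≈ 51.290 × 0.4530 ≈ 23.234 mg/L.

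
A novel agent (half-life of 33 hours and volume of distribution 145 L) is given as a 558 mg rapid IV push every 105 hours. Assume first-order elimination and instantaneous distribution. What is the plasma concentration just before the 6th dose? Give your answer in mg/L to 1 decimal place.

f = (1/2)^(τ/t½) = (1/2)^(105/33) ≈ 0.1102.
C₀ = D/Vd = 558/145 ≈ 3.848 mg/L.
Before the 6th dose, 5 doses have been given. Superposition: Cmin = C₀·(f + f² + … + f^5).
≈ 3.848 × (0.1102 + 0.0121 + 0.0013 + 0.0001 + 0.0000) ≈ 3.848 × 0.1237 ≈ 0.476 mg/L.

0.5 mg/L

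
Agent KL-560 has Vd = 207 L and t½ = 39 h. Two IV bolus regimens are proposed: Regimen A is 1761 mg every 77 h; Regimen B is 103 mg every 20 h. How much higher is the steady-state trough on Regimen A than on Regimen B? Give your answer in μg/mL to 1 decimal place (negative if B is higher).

Regimen A: f = (1/2)^(77/39) ≈ 0.2545; Cmin,ss = (1761/207)·f/(1−f) ≈ 2.904 μg/mL.
Regimen B: f = (1/2)^(20/39) ≈ 0.7009; Cmin,ss = (103/207)·f/(1−f) ≈ 1.166 μg/mL.
Difference ≈ 2.904 − 1.166 ≈ 1.738 μg/mL.

1.7 μg/mL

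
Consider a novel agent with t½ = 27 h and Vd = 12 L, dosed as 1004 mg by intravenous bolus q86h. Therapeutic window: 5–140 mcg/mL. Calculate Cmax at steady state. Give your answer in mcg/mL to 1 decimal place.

τ/t½ = 86/27 ≈ 3.1852, so fraction remaining f = (1/2)^(86/27) ≈ 0.1099.
Accumulation ratio R = 1/(1 − f) ≈ 1/0.8901 ≈ 1.1235.
Single-dose peak C₀ = D/Vd = 1004/12 ≈ 83.667 mcg/mL.
Steady-state peak Cmax,ss = C₀·R ≈ 83.667 × 1.1235 ≈ 94.000 mcg/mL.
Peak 94.0 mcg/mL vs MTC 140 mcg/mL: below toxic threshold.

94.0 mcg/mL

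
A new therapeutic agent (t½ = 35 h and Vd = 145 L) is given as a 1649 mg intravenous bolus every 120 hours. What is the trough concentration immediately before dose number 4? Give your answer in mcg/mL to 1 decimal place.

f = (1/2)^(τ/t½) = (1/2)^(120/35) ≈ 0.0929.
C₀ = D/Vd = 1649/145 ≈ 11.372 mcg/mL.
Before the 4th dose, 3 doses have been given. Superposition: Cmin = C₀·(f + f² + … + f^3).
≈ 11.372 × (0.0929 + 0.0086 + 0.0008) ≈ 11.372 × 0.1023 ≈ 1.163 mcg/mL.

1.2 mcg/mL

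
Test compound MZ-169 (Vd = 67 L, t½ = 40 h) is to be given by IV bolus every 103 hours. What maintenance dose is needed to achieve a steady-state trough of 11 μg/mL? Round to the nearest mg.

3655 mg

τ/t½ = 103/40 ≈ 2.575, so f = (1/2)^(103/40) ≈ 0.167822.
Cmin,ss = (D/Vd)·f/(1−f), so D = Cmin,ss·Vd·(1−f)/f.
D = 11 × 67 × (1−f)/f ≈ 11 × 67 × 4.95869 ≈ 3654.55 mg.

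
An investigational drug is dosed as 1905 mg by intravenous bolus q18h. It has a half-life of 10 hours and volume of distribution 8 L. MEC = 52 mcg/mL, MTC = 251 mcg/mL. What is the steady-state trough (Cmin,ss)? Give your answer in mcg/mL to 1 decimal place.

95.9 mcg/mL

Over one 18-h interval, 18/10 ≈ 1.8 half-lives elapse, leaving f ≈ 0.2872 of each dose.
Each bolus raises the concentration by D/Vd = 1905/8 ≈ 238.125 mcg/mL.
Steady-state trough Cmin,ss = C₀·f/(1−f) ≈ 238.125 × 0.2872/0.7128 ≈ 95.945 mcg/mL.
Trough 95.9 mcg/mL vs MEC 52 mcg/mL: adequate.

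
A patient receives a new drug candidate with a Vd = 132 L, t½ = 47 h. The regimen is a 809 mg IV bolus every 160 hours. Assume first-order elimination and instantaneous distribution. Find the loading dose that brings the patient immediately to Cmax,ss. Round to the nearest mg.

f = (1/2)^(160/47) ≈ 0.094453; accumulation ratio R = 1/(1−f) ≈ 1.10430.
Loading dose to hit Cmax,ss on first dose: D_load = D_maint·R ≈ 809 × 1.10430 ≈ 893.38 mg.

893 mg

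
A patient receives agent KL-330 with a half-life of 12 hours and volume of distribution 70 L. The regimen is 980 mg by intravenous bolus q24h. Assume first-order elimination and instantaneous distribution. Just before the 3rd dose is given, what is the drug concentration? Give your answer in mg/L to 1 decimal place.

4.4 mg/L

f = (1/2)^(τ/t½) = (1/2)^(24/12) ≈ 0.2500.
C₀ = D/Vd = 980/70 ≈ 14.000 mg/L.
Before the 3rd dose, 2 doses have been given. Superposition: Cmin = C₀·(f + f²).
≈ 14.000 × (0.2500 + 0.0625) ≈ 14.000 × 0.3125 ≈ 4.375 mg/L.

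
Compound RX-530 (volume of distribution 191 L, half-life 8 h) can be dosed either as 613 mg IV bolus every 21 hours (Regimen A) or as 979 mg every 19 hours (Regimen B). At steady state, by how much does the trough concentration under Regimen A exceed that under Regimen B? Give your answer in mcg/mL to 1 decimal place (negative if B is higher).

Regimen A: f = (1/2)^(21/8) ≈ 0.1621; Cmin,ss = (613/191)·f/(1−f) ≈ 0.621 mcg/mL.
Regimen B: f = (1/2)^(19/8) ≈ 0.1928; Cmin,ss = (979/191)·f/(1−f) ≈ 1.224 mcg/mL.
Difference ≈ 0.621 − 1.224 ≈ -0.603 mcg/mL.

-0.6 mcg/mL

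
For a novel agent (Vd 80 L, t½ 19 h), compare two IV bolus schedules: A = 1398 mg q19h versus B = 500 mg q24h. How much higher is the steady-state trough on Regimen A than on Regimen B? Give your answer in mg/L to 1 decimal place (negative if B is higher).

Regimen A: f = (1/2)^(19/19) ≈ 0.5000; Cmin,ss = (1398/80)·f/(1−f) ≈ 17.475 mg/L.
Regimen B: f = (1/2)^(24/19) ≈ 0.4166; Cmin,ss = (500/80)·f/(1−f) ≈ 4.463 mg/L.
Difference ≈ 17.475 − 4.463 ≈ 13.012 mg/L.

13.0 mg/L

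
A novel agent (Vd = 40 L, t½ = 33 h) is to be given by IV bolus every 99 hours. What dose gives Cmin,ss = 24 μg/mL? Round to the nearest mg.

τ/t½ = 99/33 ≈ 3, so f = (1/2)^(99/33) ≈ 0.125000.
Cmin,ss = (D/Vd)·f/(1−f), so D = Cmin,ss·Vd·(1−f)/f.
D = 24 × 40 × (1−f)/f ≈ 24 × 40 × 7.00000 ≈ 6720.00 mg.

6720 mg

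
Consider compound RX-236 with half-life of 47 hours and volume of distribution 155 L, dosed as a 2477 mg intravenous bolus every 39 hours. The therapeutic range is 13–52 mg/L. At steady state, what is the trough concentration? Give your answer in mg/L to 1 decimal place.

20.6 mg/L

k = ln2/t½ = ln2/47 ≈ 0.014748 h⁻¹; fraction remaining f = e^(−kτ) = e^(−0.014748×39) ≈ 0.5626.
Accumulation ratio R = 1/(1 − f) ≈ 1/0.4374 ≈ 2.2862.
Single-dose peak C₀ = D/Vd = 2477/155 ≈ 15.981 mg/L.
Steady-state peak Cmax,ss = C₀·R ≈ 15.981 × 2.2862 ≈ 36.536 mg/L.
One interval later, Cmin,ss = Cmax,ss·e^(−kτ) ≈ 36.536 × 0.5626 ≈ 20.555 mg/L.
Trough 20.6 mg/L vs MEC 13 mg/L: adequate.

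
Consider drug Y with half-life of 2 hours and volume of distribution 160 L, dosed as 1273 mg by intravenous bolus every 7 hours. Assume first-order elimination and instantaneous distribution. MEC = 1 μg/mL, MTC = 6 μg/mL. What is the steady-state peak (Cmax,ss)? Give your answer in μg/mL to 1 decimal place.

8.7 μg/mL

k = ln2/t½ = ln2/2 ≈ 0.346574 h⁻¹; fraction remaining f = e^(−kτ) = e^(−0.346574×7) ≈ 0.0884.
Accumulation ratio R = 1/(1 − f) ≈ 1/0.9116 ≈ 1.0970.
Each bolus raises the concentration by D/Vd = 1273/160 ≈ 7.956 μg/mL.
Steady-state peak Cmax,ss = C₀·R ≈ 7.956 × 1.0970 ≈ 8.728 μg/mL.
Peak 8.7 μg/mL vs MTC 6 μg/mL: exceeds toxic threshold.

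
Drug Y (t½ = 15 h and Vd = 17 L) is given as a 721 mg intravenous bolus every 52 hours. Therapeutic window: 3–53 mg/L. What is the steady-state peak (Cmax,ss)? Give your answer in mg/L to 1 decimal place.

46.6 mg/L

Over one 52-h interval, 52/15 ≈ 3.4667 half-lives elapse, leaving f ≈ 0.0905 of each dose.
At steady state, accumulation factor R = 1/(1 − e^(−kτ)) ≈ 1.0995.
Single-dose peak C₀ = D/Vd = 721/17 ≈ 42.412 mg/L.
Cmax,ss = C₀/(1 − f) ≈ 42.412/0.9095 ≈ 46.632 mg/L.
Peak 46.6 mg/L vs MTC 53 mg/L: below toxic threshold.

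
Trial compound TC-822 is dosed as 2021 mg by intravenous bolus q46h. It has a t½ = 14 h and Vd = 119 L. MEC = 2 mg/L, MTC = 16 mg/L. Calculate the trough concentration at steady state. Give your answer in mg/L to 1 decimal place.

1.9 mg/L

k = ln2/t½ = ln2/14 ≈ 0.049511 h⁻¹; fraction remaining f = e^(−kτ) = e^(−0.049511×46) ≈ 0.1025.
Each bolus raises the concentration by D/Vd = 2021/119 ≈ 16.983 mg/L.
Steady-state trough Cmin,ss = C₀·f/(1−f) ≈ 16.983 × 0.1025/0.8975 ≈ 1.940 mg/L.
Trough 1.9 mg/L vs MEC 2 mg/L: subtherapeutic.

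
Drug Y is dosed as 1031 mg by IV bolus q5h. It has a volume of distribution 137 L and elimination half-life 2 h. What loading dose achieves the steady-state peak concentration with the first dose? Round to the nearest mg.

f = (1/2)^(5/2) ≈ 0.176777; accumulation ratio R = 1/(1−f) ≈ 1.21474.
Loading dose to hit Cmax,ss on first dose: D_load = D_maint·R ≈ 1031 × 1.21474 ≈ 1252.40 mg.

1252 mg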